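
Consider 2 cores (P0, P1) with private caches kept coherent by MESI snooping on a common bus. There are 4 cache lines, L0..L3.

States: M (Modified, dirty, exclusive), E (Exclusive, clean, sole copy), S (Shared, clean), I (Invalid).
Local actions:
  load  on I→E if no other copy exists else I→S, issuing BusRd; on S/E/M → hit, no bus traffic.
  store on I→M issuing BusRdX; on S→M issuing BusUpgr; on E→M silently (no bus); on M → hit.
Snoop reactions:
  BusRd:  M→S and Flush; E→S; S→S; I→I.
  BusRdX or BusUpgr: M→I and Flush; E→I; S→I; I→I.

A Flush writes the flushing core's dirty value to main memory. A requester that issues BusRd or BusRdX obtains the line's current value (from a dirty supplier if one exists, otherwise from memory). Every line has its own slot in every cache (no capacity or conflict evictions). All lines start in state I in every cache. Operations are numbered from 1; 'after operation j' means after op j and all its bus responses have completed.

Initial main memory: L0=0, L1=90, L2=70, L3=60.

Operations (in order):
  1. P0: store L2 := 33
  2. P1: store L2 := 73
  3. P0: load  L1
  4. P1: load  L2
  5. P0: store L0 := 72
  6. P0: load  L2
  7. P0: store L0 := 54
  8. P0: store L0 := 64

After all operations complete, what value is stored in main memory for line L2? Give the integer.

  op1 P0: store L2 := 33 → M/I on L2; bus BusRdX; mem=70
  op2 P1: store L2 := 73 → I/M on L2; bus BusRdX Flush; mem=33
  op3 P0: load  L1 → E/I on L1; bus BusRd; mem=90
  op4 P1: load  L2 → I/M on L2; bus (none); mem=33
  op5 P0: store L0 := 72 → M/I on L0; bus BusRdX; mem=0
  op6 P0: load  L2 → S/S on L2; bus BusRd Flush; mem=73
  op7 P0: store L0 := 54 → M/I on L0; bus (none); mem=0
  op8 P0: store L0 := 64 → M/I on L0; bus (none); mem=0

memory[L2] = 73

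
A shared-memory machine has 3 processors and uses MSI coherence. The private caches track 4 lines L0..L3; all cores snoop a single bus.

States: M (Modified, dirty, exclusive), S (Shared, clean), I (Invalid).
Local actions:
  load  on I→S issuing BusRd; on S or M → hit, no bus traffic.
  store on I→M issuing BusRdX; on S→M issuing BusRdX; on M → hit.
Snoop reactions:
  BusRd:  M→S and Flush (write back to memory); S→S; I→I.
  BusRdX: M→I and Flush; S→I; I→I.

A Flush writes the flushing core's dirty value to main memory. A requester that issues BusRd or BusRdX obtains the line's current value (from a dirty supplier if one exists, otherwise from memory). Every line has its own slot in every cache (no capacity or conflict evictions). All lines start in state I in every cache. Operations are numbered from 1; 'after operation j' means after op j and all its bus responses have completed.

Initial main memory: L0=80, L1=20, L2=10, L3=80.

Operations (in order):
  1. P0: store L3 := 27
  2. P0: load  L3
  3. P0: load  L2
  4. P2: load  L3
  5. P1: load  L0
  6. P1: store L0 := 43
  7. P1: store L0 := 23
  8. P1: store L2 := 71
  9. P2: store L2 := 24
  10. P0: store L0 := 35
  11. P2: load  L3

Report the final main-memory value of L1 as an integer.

  op1 P0: store L3 := 27 → M/I/I on L3; bus BusRdX; mem=80
  op2 P0: load  L3 → M/I/I on L3; bus (none); mem=80
  op3 P0: load  L2 → S/I/I on L2; bus BusRd; mem=10
  op4 P2: load  L3 → S/I/S on L3; bus BusRd Flush; mem=27
  op5 P1: load  L0 → I/S/I on L0; bus BusRd; mem=80
  op6 P1: store L0 := 43 → I/M/I on L0; bus BusRdX; mem=80
  op7 P1: store L0 := 23 → I/M/I on L0; bus (none); mem=80
  op8 P1: store L2 := 71 → I/M/I on L2; bus BusRdX; mem=10
  op9 P2: store L2 := 24 → I/I/M on L2; bus BusRdX Flush; mem=71
  op10 P0: store L0 := 35 → M/I/I on L0; bus BusRdX Flush; mem=23
  op11 P2: load  L3 → S/I/S on L3; bus (none); mem=27

memory[L1] = 20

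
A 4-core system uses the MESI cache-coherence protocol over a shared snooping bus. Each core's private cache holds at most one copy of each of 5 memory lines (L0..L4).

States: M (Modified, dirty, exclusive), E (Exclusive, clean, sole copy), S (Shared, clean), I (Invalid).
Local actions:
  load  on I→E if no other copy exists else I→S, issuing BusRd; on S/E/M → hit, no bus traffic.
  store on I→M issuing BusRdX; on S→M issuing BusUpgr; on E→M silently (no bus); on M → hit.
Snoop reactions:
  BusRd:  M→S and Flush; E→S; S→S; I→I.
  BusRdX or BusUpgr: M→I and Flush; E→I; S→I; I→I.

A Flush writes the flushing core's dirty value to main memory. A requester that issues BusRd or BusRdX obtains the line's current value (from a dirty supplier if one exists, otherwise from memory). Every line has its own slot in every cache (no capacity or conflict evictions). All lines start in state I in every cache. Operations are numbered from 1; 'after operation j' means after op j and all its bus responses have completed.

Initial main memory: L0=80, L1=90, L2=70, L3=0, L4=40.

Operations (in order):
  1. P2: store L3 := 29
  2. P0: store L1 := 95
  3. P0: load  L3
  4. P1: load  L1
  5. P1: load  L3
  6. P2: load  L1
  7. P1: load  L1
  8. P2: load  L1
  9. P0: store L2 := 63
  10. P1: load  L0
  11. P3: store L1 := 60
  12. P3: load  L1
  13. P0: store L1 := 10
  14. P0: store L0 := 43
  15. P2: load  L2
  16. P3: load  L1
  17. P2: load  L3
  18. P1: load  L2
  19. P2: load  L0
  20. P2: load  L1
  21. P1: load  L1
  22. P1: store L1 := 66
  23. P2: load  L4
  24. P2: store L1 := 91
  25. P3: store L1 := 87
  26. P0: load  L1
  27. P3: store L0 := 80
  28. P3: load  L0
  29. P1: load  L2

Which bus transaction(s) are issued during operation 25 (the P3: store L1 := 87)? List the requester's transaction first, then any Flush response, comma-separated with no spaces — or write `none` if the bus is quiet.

[1] P2: store L3 := 29 | P0:I, P1:I, P2:M(29), P3:I | bus: BusRdX
[2] P0: store L1 := 95 | P0:M(95), P1:I, P2:I, P3:I | bus: BusRdX
[3] P0: load  L3 | P0:S(29), P1:I, P2:S(29), P3:I | bus: BusRd,Flush
[4] P1: load  L1 | P0:S(95), P1:S(95), P2:I, P3:I | bus: BusRd,Flush
[5] P1: load  L3 | P0:S(29), P1:S(29), P2:S(29), P3:I | bus: BusRd
[6] P2: load  L1 | P0:S(95), P1:S(95), P2:S(95), P3:I | bus: BusRd
[7] P1: load  L1 | P0:S(95), P1:S(95), P2:S(95), P3:I | bus: none
[8] P2: load  L1 | P0:S(95), P1:S(95), P2:S(95), P3:I | bus: none
[9] P0: store L2 := 63 | P0:M(63), P1:I, P2:I, P3:I | bus: BusRdX
[10] P1: load  L0 | P0:I, P1:E(80), P2:I, P3:I | bus: BusRd
[11] P3: store L1 := 60 | P0:I, P1:I, P2:I, P3:M(60) | bus: BusRdX
[12] P3: load  L1 | P0:I, P1:I, P2:I, P3:M(60) | bus: none
[13] P0: store L1 := 10 | P0:M(10), P1:I, P2:I, P3:I | bus: BusRdX,Flush
[14] P0: store L0 := 43 | P0:M(43), P1:I, P2:I, P3:I | bus: BusRdX
[15] P2: load  L2 | P0:S(63), P1:I, P2:S(63), P3:I | bus: BusRd,Flush
[16] P3: load  L1 | P0:S(10), P1:I, P2:I, P3:S(10) | bus: BusRd,Flush
[17] P2: load  L3 | P0:S(29), P1:S(29), P2:S(29), P3:I | bus: none
[18] P1: load  L2 | P0:S(63), P1:S(63), P2:S(63), P3:I | bus: BusRd
[19] P2: load  L0 | P0:S(43), P1:I, P2:S(43), P3:I | bus: BusRd,Flush
[20] P2: load  L1 | P0:S(10), P1:I, P2:S(10), P3:S(10) | bus: BusRd
[21] P1: load  L1 | P0:S(10), P1:S(10), P2:S(10), P3:S(10) | bus: BusRd
[22] P1: store L1 := 66 | P0:I, P1:M(66), P2:I, P3:I | bus: BusUpgr
[23] P2: load  L4 | P0:I, P1:I, P2:E(40), P3:I | bus: BusRd
[24] P2: store L1 := 91 | P0:I, P1:I, P2:M(91), P3:I | bus: BusRdX,Flush
[25] P3: store L1 := 87 | P0:I, P1:I, P2:I, P3:M(87) | bus: BusRdX,Flush
[26] P0: load  L1 | P0:S(87), P1:I, P2:I, P3:S(87) | bus: BusRd,Flush
[27] P3: store L0 := 80 | P0:I, P1:I, P2:I, P3:M(80) | bus: BusRdX
[28] P3: load  L0 | P0:I, P1:I, P2:I, P3:M(80) | bus: none
[29] P1: load  L2 | P0:S(63), P1:S(63), P2:S(63), P3:I | bus: none

bus = BusRdX,Flush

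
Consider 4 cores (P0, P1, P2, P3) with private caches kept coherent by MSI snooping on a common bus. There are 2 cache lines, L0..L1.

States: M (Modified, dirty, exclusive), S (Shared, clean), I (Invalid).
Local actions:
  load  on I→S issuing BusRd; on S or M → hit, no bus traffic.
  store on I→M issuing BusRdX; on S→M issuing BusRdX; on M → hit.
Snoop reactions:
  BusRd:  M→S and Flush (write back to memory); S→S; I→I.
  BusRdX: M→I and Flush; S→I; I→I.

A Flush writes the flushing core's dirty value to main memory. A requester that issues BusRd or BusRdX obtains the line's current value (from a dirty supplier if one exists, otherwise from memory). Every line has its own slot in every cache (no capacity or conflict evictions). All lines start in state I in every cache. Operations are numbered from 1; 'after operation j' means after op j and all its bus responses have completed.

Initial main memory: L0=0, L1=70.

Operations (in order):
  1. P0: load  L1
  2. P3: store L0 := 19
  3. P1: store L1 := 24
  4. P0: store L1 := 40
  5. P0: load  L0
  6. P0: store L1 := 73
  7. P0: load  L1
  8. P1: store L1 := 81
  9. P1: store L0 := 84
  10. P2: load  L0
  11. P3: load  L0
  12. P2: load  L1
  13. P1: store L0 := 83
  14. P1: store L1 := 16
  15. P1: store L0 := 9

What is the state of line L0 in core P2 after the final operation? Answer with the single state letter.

1. P0: load  L1  bus=[BusRd]  L1: P0=S P1=I P2=I P3=I  mem[L1]=70
2. P3: store L0 := 19  bus=[BusRdX]  L0: P0=I P1=I P2=I P3=M  mem[L0]=0
3. P1: store L1 := 24  bus=[BusRdX]  L1: P0=I P1=M P2=I P3=I  mem[L1]=70
4. P0: store L1 := 40  bus=[BusRdX,Flush]  L1: P0=M P1=I P2=I P3=I  mem[L1]=24
5. P0: load  L0  bus=[BusRd,Flush]  L0: P0=S P1=I P2=I P3=S  mem[L0]=19
6. P0: store L1 := 73  bus=[-]  L1: P0=M P1=I P2=I P3=I  mem[L1]=24
7. P0: load  L1  bus=[-]  L1: P0=M P1=I P2=I P3=I  mem[L1]=24
8. P1: store L1 := 81  bus=[BusRdX,Flush]  L1: P0=I P1=M P2=I P3=I  mem[L1]=73
9. P1: store L0 := 84  bus=[BusRdX]  L0: P0=I P1=M P2=I P3=I  mem[L0]=19
10. P2: load  L0  bus=[BusRd,Flush]  L0: P0=I P1=S P2=S P3=I  mem[L0]=84
11. P3: load  L0  bus=[BusRd]  L0: P0=I P1=S P2=S P3=S  mem[L0]=84
12. P2: load  L1  bus=[BusRd,Flush]  L1: P0=I P1=S P2=S P3=I  mem[L1]=81
13. P1: store L0 := 83  bus=[BusRdX]  L0: P0=I P1=M P2=I P3=I  mem[L0]=84
14. P1: store L1 := 16  bus=[BusRdX]  L1: P0=I P1=M P2=I P3=I  mem[L1]=81
15. P1: store L0 := 9  bus=[-]  L0: P0=I P1=M P2=I P3=I  mem[L0]=84

state = I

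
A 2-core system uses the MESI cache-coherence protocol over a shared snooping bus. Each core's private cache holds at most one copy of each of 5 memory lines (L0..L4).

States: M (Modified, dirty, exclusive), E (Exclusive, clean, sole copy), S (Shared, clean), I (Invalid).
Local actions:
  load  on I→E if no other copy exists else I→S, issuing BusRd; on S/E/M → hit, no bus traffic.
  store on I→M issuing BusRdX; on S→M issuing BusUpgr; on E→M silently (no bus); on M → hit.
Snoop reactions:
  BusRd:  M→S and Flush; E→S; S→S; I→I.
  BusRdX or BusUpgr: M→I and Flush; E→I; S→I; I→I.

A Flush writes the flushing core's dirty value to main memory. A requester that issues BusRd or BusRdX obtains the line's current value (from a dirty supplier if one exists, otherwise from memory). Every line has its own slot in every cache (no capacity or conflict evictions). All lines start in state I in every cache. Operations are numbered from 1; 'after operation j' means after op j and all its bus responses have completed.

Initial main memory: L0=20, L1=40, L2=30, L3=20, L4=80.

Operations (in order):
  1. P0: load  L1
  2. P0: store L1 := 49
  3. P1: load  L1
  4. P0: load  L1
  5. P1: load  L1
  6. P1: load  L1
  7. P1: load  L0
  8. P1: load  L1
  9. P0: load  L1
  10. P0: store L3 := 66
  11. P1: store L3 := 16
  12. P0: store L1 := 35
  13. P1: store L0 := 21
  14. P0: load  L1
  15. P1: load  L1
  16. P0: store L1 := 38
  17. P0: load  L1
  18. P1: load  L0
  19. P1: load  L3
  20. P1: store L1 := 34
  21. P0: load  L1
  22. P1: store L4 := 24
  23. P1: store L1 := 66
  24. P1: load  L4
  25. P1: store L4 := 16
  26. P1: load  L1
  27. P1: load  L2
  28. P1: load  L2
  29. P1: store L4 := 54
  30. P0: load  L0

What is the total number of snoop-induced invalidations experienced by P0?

[1] P0: load  L1 | P0:E(40), P1:I | bus: BusRd
[2] P0: store L1 := 49 | P0:M(49), P1:I | bus: none
[3] P1: load  L1 | P0:S(49), P1:S(49) | bus: BusRd,Flush
[4] P0: load  L1 | P0:S(49), P1:S(49) | bus: none
[5] P1: load  L1 | P0:S(49), P1:S(49) | bus: none
[6] P1: load  L1 | P0:S(49), P1:S(49) | bus: none
[7] P1: load  L0 | P0:I, P1:E(20) | bus: BusRd
[8] P1: load  L1 | P0:S(49), P1:S(49) | bus: none
[9] P0: load  L1 | P0:S(49), P1:S(49) | bus: none
[10] P0: store L3 := 66 | P0:M(66), P1:I | bus: BusRdX
[11] P1: store L3 := 16 | P0:I, P1:M(16) | bus: BusRdX,Flush
[12] P0: store L1 := 35 | P0:M(35), P1:I | bus: BusUpgr
[13] P1: store L0 := 21 | P0:I, P1:M(21) | bus: none
[14] P0: load  L1 | P0:M(35), P1:I | bus: none
[15] P1: load  L1 | P0:S(35), P1:S(35) | bus: BusRd,Flush
[16] P0: store L1 := 38 | P0:M(38), P1:I | bus: BusUpgr
[17] P0: load  L1 | P0:M(38), P1:I | bus: none
[18] P1: load  L0 | P0:I, P1:M(21) | bus: none
[19] P1: load  L3 | P0:I, P1:M(16) | bus: none
[20] P1: store L1 := 34 | P0:I, P1:M(34) | bus: BusRdX,Flush
[21] P0: load  L1 | P0:S(34), P1:S(34) | bus: BusRd,Flush
[22] P1: store L4 := 24 | P0:I, P1:M(24) | bus: BusRdX
[23] P1: store L1 := 66 | P0:I, P1:M(66) | bus: BusUpgr
[24] P1: load  L4 | P0:I, P1:M(24) | bus: none
[25] P1: store L4 := 16 | P0:I, P1:M(16) | bus: none
[26] P1: load  L1 | P0:I, P1:M(66) | bus: none
[27] P1: load  L2 | P0:I, P1:E(30) | bus: BusRd
[28] P1: load  L2 | P0:I, P1:E(30) | bus: none
[29] P1: store L4 := 54 | P0:I, P1:M(54) | bus: none
[30] P0: load  L0 | P0:S(21), P1:S(21) | bus: BusRd,Flush

invalidations = 3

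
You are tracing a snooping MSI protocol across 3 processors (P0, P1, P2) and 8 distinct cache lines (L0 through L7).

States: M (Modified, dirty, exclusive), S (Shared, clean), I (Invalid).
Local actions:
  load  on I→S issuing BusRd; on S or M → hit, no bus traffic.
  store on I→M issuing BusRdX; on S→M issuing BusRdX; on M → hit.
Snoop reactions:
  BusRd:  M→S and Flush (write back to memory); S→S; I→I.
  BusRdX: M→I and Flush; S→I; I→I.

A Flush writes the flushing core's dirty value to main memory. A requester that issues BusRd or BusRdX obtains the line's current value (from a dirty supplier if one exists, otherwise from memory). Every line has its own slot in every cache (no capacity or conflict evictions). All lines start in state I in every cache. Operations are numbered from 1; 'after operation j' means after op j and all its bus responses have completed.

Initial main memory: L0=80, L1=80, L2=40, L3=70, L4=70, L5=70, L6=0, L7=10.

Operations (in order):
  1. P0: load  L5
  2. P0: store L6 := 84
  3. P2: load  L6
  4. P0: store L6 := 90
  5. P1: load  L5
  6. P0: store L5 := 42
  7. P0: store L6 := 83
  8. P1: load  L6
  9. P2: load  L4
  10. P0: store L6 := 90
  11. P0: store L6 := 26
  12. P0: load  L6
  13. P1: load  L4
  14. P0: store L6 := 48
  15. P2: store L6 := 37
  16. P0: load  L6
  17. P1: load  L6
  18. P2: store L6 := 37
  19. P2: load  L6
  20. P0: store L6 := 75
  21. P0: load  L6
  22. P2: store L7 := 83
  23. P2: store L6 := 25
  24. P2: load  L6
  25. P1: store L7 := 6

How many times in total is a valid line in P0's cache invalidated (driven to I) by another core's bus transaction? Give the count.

  op1 P0: load  L5 → S/I/I on L5; bus BusRd; mem=70
  op2 P0: store L6 := 84 → M/I/I on L6; bus BusRdX; mem=0
  op3 P2: load  L6 → S/I/S on L6; bus BusRd Flush; mem=84
  op4 P0: store L6 := 90 → M/I/I on L6; bus BusRdX; mem=84
  op5 P1: load  L5 → S/S/I on L5; bus BusRd; mem=70
  op6 P0: store L5 := 42 → M/I/I on L5; bus BusRdX; mem=70
  op7 P0: store L6 := 83 → M/I/I on L6; bus (none); mem=84
  op8 P1: load  L6 → S/S/I on L6; bus BusRd Flush; mem=83
  op9 P2: load  L4 → I/I/S on L4; bus BusRd; mem=70
  op10 P0: store L6 := 90 → M/I/I on L6; bus BusRdX; mem=83
  op11 P0: store L6 := 26 → M/I/I on L6; bus (none); mem=83
  op12 P0: load  L6 → M/I/I on L6; bus (none); mem=83
  op13 P1: load  L4 → I/S/S on L4; bus BusRd; mem=70
  op14 P0: store L6 := 48 → M/I/I on L6; bus (none); mem=83
  op15 P2: store L6 := 37 → I/I/M on L6; bus BusRdX Flush; mem=48
  op16 P0: load  L6 → S/I/S on L6; bus BusRd Flush; mem=37
  op17 P1: load  L6 → S/S/S on L6; bus BusRd; mem=37
  op18 P2: store L6 := 37 → I/I/M on L6; bus BusRdX; mem=37
  op19 P2: load  L6 → I/I/M on L6; bus (none); mem=37
  op20 P0: store L6 := 75 → M/I/I on L6; bus BusRdX Flush; mem=37
  op21 P0: load  L6 → M/I/I on L6; bus (none); mem=37
  op22 P2: store L7 := 83 → I/I/M on L7; bus BusRdX; mem=10
  op23 P2: store L6 := 25 → I/I/M on L6; bus BusRdX Flush; mem=75
  op24 P2: load  L6 → I/I/M on L6; bus (none); mem=75
  op25 P1: store L7 := 6 → I/M/I on L7; bus BusRdX Flush; mem=83

invalidations = 3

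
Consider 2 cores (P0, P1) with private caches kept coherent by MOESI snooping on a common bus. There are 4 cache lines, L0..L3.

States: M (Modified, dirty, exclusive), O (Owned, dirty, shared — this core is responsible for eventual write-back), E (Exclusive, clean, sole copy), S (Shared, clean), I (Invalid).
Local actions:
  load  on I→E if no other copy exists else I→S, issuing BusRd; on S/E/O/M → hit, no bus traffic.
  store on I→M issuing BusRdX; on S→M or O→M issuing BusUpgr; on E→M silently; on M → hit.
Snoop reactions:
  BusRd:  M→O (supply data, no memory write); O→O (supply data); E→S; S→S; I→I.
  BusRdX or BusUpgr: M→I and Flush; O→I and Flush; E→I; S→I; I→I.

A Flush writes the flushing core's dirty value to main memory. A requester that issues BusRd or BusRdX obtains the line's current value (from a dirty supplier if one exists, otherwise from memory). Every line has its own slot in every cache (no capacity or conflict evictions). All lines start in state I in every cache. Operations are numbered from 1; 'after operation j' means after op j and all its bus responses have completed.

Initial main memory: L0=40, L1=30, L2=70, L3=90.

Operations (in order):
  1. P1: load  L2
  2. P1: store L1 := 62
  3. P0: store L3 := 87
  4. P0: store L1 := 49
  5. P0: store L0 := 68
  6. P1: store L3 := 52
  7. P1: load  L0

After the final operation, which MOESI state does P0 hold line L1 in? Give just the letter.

[1] P1: load  L2 | P0:I, P1:E(70) | bus: BusRd
[2] P1: store L1 := 62 | P0:I, P1:M(62) | bus: BusRdX
[3] P0: store L3 := 87 | P0:M(87), P1:I | bus: BusRdX
[4] P0: store L1 := 49 | P0:M(49), P1:I | bus: BusRdX,Flush
[5] P0: store L0 := 68 | P0:M(68), P1:I | bus: BusRdX
[6] P1: store L3 := 52 | P0:I, P1:M(52) | bus: BusRdX,Flush
[7] P1: load  L0 | P0:O(68), P1:S(68) | bus: BusRd

state = M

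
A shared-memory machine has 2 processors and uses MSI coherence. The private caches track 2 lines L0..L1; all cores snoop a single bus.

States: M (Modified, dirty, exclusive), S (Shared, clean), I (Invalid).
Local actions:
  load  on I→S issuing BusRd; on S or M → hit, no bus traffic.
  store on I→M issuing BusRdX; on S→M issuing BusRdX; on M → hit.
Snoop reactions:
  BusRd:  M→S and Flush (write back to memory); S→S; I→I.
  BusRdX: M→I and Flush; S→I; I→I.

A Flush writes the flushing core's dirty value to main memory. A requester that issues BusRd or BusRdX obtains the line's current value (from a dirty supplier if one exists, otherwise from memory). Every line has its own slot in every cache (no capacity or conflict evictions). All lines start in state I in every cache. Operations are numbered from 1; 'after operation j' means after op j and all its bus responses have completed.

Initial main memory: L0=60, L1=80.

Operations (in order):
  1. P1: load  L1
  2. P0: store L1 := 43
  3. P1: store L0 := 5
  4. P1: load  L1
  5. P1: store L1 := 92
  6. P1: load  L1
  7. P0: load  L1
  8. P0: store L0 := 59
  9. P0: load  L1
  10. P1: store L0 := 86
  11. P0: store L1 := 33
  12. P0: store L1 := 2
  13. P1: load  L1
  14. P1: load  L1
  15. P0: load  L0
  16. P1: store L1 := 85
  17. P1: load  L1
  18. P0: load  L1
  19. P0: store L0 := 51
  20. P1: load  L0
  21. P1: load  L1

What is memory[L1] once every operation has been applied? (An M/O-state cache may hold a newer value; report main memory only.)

step 1: P1: load  L1  ⟶  IS  (L1)  txn=BusRd  M[L1]=80
step 2: P0: store L1 := 43  ⟶  MI  (L1)  txn=BusRdX  M[L1]=80
step 3: P1: store L0 := 5  ⟶  IM  (L0)  txn=BusRdX  M[L0]=60
step 4: P1: load  L1  ⟶  SS  (L1)  txn=BusRd+Flush  M[L1]=43
step 5: P1: store L1 := 92  ⟶  IM  (L1)  txn=BusRdX  M[L1]=43
step 6: P1: load  L1  ⟶  IM  (L1)  txn=∅  M[L1]=43
step 7: P0: load  L1  ⟶  SS  (L1)  txn=BusRd+Flush  M[L1]=92
step 8: P0: store L0 := 59  ⟶  MI  (L0)  txn=BusRdX+Flush  M[L0]=5
step 9: P0: load  L1  ⟶  SS  (L1)  txn=∅  M[L1]=92
step 10: P1: store L0 := 86  ⟶  IM  (L0)  txn=BusRdX+Flush  M[L0]=59
step 11: P0: store L1 := 33  ⟶  MI  (L1)  txn=BusRdX  M[L1]=92
step 12: P0: store L1 := 2  ⟶  MI  (L1)  txn=∅  M[L1]=92
step 13: P1: load  L1  ⟶  SS  (L1)  txn=BusRd+Flush  M[L1]=2
step 14: P1: load  L1  ⟶  SS  (L1)  txn=∅  M[L1]=2
step 15: P0: load  L0  ⟶  SS  (L0)  txn=BusRd+Flush  M[L0]=86
step 16: P1: store L1 := 85  ⟶  IM  (L1)  txn=BusRdX  M[L1]=2
step 17: P1: load  L1  ⟶  IM  (L1)  txn=∅  M[L1]=2
step 18: P0: load  L1  ⟶  SS  (L1)  txn=BusRd+Flush  M[L1]=85
step 19: P0: store L0 := 51  ⟶  MI  (L0)  txn=BusRdX  M[L0]=86
step 20: P1: load  L0  ⟶  SS  (L0)  txn=BusRd+Flush  M[L0]=51
step 21: P1: load  L1  ⟶  SS  (L1)  txn=∅  M[L1]=85

memory[L1] = 85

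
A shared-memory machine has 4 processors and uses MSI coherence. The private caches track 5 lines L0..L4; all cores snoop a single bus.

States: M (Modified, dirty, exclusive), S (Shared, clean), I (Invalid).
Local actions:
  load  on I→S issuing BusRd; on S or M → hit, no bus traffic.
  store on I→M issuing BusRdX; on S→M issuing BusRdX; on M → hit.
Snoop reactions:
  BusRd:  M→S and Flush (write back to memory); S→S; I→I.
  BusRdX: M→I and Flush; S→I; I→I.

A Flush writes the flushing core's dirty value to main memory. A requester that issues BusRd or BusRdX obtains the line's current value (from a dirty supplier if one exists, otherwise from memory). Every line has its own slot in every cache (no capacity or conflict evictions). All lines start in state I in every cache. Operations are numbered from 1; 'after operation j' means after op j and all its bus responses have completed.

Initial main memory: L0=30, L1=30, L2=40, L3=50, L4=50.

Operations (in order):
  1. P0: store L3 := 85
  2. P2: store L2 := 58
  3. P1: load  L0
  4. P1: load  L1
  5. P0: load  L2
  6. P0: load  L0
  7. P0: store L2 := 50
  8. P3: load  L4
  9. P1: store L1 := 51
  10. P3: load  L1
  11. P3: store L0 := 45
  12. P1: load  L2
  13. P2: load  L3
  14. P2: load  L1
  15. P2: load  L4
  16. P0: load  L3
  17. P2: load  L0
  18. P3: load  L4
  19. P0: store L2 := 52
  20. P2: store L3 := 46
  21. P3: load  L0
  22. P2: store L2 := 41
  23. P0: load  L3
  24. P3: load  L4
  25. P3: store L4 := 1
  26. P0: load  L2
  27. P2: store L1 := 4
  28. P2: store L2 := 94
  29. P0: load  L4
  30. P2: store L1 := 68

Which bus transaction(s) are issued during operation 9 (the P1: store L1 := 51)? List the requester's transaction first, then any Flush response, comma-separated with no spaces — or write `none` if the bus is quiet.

bus = BusRdX

1. P0: store L3 := 85  bus=[BusRdX]  L3: P0=M P1=I P2=I P3=I  mem[L3]=50
2. P2: store L2 := 58  bus=[BusRdX]  L2: P0=I P1=I P2=M P3=I  mem[L2]=40
3. P1: load  L0  bus=[BusRd]  L0: P0=I P1=S P2=I P3=I  mem[L0]=30
4. P1: load  L1  bus=[BusRd]  L1: P0=I P1=S P2=I P3=I  mem[L1]=30
5. P0: load  L2  bus=[BusRd,Flush]  L2: P0=S P1=I P2=S P3=I  mem[L2]=58
6. P0: load  L0  bus=[BusRd]  L0: P0=S P1=S P2=I P3=I  mem[L0]=30
7. P0: store L2 := 50  bus=[BusRdX]  L2: P0=M P1=I P2=I P3=I  mem[L2]=58
8. P3: load  L4  bus=[BusRd]  L4: P0=I P1=I P2=I P3=S  mem[L4]=50
9. P1: store L1 := 51  bus=[BusRdX]  L1: P0=I P1=M P2=I P3=I  mem[L1]=30
10. P3: load  L1  bus=[BusRd,Flush]  L1: P0=I P1=S P2=I P3=S  mem[L1]=51
11. P3: store L0 := 45  bus=[BusRdX]  L0: P0=I P1=I P2=I P3=M  mem[L0]=30
12. P1: load  L2  bus=[BusRd,Flush]  L2: P0=S P1=S P2=I P3=I  mem[L2]=50
13. P2: load  L3  bus=[BusRd,Flush]  L3: P0=S P1=I P2=S P3=I  mem[L3]=85
14. P2: load  L1  bus=[BusRd]  L1: P0=I P1=S P2=S P3=S  mem[L1]=51
15. P2: load  L4  bus=[BusRd]  L4: P0=I P1=I P2=S P3=S  mem[L4]=50
16. P0: load  L3  bus=[-]  L3: P0=S P1=I P2=S P3=I  mem[L3]=85
17. P2: load  L0  bus=[BusRd,Flush]  L0: P0=I P1=I P2=S P3=S  mem[L0]=45
18. P3: load  L4  bus=[-]  L4: P0=I P1=I P2=S P3=S  mem[L4]=50
19. P0: store L2 := 52  bus=[BusRdX]  L2: P0=M P1=I P2=I P3=I  mem[L2]=50
20. P2: store L3 := 46  bus=[BusRdX]  L3: P0=I P1=I P2=M P3=I  mem[L3]=85
21. P3: load  L0  bus=[-]  L0: P0=I P1=I P2=S P3=S  mem[L0]=45
22. P2: store L2 := 41  bus=[BusRdX,Flush]  L2: P0=I P1=I P2=M P3=I  mem[L2]=52
23. P0: load  L3  bus=[BusRd,Flush]  L3: P0=S P1=I P2=S P3=I  mem[L3]=46
24. P3: load  L4  bus=[-]  L4: P0=I P1=I P2=S P3=S  mem[L4]=50
25. P3: store L4 := 1  bus=[BusRdX]  L4: P0=I P1=I P2=I P3=M  mem[L4]=50
26. P0: load  L2  bus=[BusRd,Flush]  L2: P0=S P1=I P2=S P3=I  mem[L2]=41
27. P2: store L1 := 4  bus=[BusRdX]  L1: P0=I P1=I P2=M P3=I  mem[L1]=51
28. P2: store L2 := 94  bus=[BusRdX]  L2: P0=I P1=I P2=M P3=I  mem[L2]=41
29. P0: load  L4  bus=[BusRd,Flush]  L4: P0=S P1=I P2=I P3=S  mem[L4]=1
30. P2: store L1 := 68  bus=[-]  L1: P0=I P1=I P2=M P3=I  mem[L1]=51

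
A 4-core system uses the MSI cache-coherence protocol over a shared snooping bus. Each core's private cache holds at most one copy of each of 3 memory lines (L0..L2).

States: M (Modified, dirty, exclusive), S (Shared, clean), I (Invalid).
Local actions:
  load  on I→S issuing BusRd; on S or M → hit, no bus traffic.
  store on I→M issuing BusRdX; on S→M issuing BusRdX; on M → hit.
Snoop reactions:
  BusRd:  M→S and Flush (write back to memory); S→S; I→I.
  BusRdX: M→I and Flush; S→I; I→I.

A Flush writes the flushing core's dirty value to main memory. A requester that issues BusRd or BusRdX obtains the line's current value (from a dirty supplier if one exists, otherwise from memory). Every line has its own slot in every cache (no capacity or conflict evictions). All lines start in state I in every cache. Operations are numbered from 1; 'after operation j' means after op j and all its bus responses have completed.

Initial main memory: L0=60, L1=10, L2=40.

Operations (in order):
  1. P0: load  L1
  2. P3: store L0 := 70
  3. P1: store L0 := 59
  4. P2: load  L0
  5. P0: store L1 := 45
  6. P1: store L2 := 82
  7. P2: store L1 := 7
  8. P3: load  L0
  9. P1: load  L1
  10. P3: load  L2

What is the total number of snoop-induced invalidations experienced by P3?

[1] P0: load  L1 | P0:S(10), P1:I, P2:I, P3:I | bus: BusRd
[2] P3: store L0 := 70 | P0:I, P1:I, P2:I, P3:M(70) | bus: BusRdX
[3] P1: store L0 := 59 | P0:I, P1:M(59), P2:I, P3:I | bus: BusRdX,Flush
[4] P2: load  L0 | P0:I, P1:S(59), P2:S(59), P3:I | bus: BusRd,Flush
[5] P0: store L1 := 45 | P0:M(45), P1:I, P2:I, P3:I | bus: BusRdX
[6] P1: store L2 := 82 | P0:I, P1:M(82), P2:I, P3:I | bus: BusRdX
[7] P2: store L1 := 7 | P0:I, P1:I, P2:M(7), P3:I | bus: BusRdX,Flush
[8] P3: load  L0 | P0:I, P1:S(59), P2:S(59), P3:S(59) | bus: BusRd
[9] P1: load  L1 | P0:I, P1:S(7), P2:S(7), P3:I | bus: BusRd,Flush
[10] P3: load  L2 | P0:I, P1:S(82), P2:I, P3:S(82) | bus: BusRd,Flush

invalidations = 1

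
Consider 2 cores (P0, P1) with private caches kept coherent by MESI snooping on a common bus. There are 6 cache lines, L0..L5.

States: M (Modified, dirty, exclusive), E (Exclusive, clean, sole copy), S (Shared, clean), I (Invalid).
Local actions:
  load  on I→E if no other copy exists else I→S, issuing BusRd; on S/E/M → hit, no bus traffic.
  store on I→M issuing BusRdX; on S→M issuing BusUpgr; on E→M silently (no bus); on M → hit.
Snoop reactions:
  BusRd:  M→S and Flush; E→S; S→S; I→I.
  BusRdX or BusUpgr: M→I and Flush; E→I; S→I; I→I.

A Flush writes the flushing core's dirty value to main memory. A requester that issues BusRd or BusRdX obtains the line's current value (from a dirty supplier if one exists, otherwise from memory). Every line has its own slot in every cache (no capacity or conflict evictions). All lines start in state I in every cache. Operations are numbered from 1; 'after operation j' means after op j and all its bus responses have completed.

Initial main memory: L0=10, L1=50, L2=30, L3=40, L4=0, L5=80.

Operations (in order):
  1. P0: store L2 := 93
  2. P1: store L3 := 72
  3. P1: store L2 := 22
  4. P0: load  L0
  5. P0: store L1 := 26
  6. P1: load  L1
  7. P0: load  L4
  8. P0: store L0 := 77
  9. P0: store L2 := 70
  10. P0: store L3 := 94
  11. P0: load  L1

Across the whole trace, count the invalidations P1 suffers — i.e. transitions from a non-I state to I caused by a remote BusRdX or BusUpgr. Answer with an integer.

1. P0: store L2 := 93  bus=[BusRdX]  L2: P0=M P1=I  mem[L2]=30
2. P1: store L3 := 72  bus=[BusRdX]  L3: P0=I P1=M  mem[L3]=40
3. P1: store L2 := 22  bus=[BusRdX,Flush]  L2: P0=I P1=M  mem[L2]=93
4. P0: load  L0  bus=[BusRd]  L0: P0=E P1=I  mem[L0]=10
5. P0: store L1 := 26  bus=[BusRdX]  L1: P0=M P1=I  mem[L1]=50
6. P1: load  L1  bus=[BusRd,Flush]  L1: P0=S P1=S  mem[L1]=26
7. P0: load  L4  bus=[BusRd]  L4: P0=E P1=I  mem[L4]=0
8. P0: store L0 := 77  bus=[-]  L0: P0=M P1=I  mem[L0]=10
9. P0: store L2 := 70  bus=[BusRdX,Flush]  L2: P0=M P1=I  mem[L2]=22
10. P0: store L3 := 94  bus=[BusRdX,Flush]  L3: P0=M P1=I  mem[L3]=72
11. P0: load  L1  bus=[-]  L1: P0=S P1=S  mem[L1]=26

invalidations = 2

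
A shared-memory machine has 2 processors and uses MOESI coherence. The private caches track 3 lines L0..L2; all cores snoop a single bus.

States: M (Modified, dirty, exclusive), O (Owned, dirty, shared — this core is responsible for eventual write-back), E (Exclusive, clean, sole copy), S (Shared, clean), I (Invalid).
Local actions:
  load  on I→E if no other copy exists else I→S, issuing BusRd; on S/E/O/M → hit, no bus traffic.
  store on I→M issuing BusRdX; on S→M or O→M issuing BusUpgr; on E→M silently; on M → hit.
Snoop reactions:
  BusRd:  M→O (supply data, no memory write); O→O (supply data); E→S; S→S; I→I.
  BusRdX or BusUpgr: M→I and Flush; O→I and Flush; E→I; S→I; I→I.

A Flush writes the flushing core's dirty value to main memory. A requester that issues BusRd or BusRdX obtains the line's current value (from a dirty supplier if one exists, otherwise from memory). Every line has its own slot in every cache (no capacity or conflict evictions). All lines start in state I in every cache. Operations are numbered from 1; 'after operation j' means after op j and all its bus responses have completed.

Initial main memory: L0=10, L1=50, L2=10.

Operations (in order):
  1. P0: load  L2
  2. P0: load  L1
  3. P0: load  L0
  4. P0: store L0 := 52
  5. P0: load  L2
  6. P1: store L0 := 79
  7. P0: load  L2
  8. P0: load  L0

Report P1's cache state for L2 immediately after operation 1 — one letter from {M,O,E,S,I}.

step 1: P0: load  L2  ⟶  EI  (L2)  txn=BusRd  M[L2]=10
step 2: P0: load  L1  ⟶  EI  (L1)  txn=BusRd  M[L1]=50
step 3: P0: load  L0  ⟶  EI  (L0)  txn=BusRd  M[L0]=10
step 4: P0: store L0 := 52  ⟶  MI  (L0)  txn=∅  M[L0]=10
step 5: P0: load  L2  ⟶  EI  (L2)  txn=∅  M[L2]=10
step 6: P1: store L0 := 79  ⟶  IM  (L0)  txn=BusRdX+Flush  M[L0]=52
step 7: P0: load  L2  ⟶  EI  (L2)  txn=∅  M[L2]=10
step 8: P0: load  L0  ⟶  SO  (L0)  txn=BusRd  M[L0]=52

state = I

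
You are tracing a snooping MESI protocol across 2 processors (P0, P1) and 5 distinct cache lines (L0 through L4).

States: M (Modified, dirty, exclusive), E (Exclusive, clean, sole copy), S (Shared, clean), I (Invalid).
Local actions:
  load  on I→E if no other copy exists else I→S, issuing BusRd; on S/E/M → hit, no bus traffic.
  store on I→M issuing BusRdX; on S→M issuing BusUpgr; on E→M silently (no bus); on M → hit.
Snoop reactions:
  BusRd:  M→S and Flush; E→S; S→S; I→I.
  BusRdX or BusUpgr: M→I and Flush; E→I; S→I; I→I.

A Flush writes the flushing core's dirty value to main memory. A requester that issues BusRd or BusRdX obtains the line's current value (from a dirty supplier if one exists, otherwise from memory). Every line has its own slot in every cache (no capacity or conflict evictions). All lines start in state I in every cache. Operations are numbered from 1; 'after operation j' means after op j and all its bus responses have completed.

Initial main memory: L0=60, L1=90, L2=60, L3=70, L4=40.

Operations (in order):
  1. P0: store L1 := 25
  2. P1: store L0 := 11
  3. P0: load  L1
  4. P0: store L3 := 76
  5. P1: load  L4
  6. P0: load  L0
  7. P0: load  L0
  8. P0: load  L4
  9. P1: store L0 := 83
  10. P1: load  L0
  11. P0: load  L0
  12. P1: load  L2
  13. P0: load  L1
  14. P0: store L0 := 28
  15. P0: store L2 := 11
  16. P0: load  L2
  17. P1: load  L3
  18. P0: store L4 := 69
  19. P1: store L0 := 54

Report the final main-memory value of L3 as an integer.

1. P0: store L1 := 25  bus=[BusRdX]  L1: P0=M P1=I  mem[L1]=90
2. P1: store L0 := 11  bus=[BusRdX]  L0: P0=I P1=M  mem[L0]=60
3. P0: load  L1  bus=[-]  L1: P0=M P1=I  mem[L1]=90
4. P0: store L3 := 76  bus=[BusRdX]  L3: P0=M P1=I  mem[L3]=70
5. P1: load  L4  bus=[BusRd]  L4: P0=I P1=E  mem[L4]=40
6. P0: load  L0  bus=[BusRd,Flush]  L0: P0=S P1=S  mem[L0]=11
7. P0: load  L0  bus=[-]  L0: P0=S P1=S  mem[L0]=11
8. P0: load  L4  bus=[BusRd]  L4: P0=S P1=S  mem[L4]=40
9. P1: store L0 := 83  bus=[BusUpgr]  L0: P0=I P1=M  mem[L0]=11
10. P1: load  L0  bus=[-]  L0: P0=I P1=M  mem[L0]=11
11. P0: load  L0  bus=[BusRd,Flush]  L0: P0=S P1=S  mem[L0]=83
12. P1: load  L2  bus=[BusRd]  L2: P0=I P1=E  mem[L2]=60
13. P0: load  L1  bus=[-]  L1: P0=M P1=I  mem[L1]=90
14. P0: store L0 := 28  bus=[BusUpgr]  L0: P0=M P1=I  mem[L0]=83
15. P0: store L2 := 11  bus=[BusRdX]  L2: P0=M P1=I  mem[L2]=60
16. P0: load  L2  bus=[-]  L2: P0=M P1=I  mem[L2]=60
17. P1: load  L3  bus=[BusRd,Flush]  L3: P0=S P1=S  mem[L3]=76
18. P0: store L4 := 69  bus=[BusUpgr]  L4: P0=M P1=I  mem[L4]=40
19. P1: store L0 := 54  bus=[BusRdX,Flush]  L0: P0=I P1=M  mem[L0]=28

memory[L3] = 76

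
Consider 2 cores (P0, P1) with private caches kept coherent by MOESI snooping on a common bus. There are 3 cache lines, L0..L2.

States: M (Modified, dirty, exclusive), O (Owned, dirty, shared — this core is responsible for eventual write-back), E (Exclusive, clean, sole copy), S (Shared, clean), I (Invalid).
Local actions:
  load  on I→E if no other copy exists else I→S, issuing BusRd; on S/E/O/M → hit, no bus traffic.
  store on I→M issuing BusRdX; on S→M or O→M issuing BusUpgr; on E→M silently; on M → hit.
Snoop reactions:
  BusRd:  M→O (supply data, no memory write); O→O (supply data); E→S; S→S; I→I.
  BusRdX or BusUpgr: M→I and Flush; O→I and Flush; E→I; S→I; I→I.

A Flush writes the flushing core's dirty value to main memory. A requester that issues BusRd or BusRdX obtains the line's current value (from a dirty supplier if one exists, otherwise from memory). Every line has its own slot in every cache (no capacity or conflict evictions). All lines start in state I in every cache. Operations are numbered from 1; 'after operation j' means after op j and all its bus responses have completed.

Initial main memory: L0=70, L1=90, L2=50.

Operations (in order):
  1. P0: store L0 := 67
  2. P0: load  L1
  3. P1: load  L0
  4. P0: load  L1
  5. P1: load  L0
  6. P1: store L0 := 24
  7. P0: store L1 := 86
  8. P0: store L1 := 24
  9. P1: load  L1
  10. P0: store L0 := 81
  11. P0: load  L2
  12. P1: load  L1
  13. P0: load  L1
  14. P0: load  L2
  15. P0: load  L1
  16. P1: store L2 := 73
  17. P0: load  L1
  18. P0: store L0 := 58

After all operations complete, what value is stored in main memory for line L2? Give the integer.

step 1: P0: store L0 := 67  ⟶  MI  (L0)  txn=BusRdX  M[L0]=70
step 2: P0: load  L1  ⟶  EI  (L1)  txn=BusRd  M[L1]=90
step 3: P1: load  L0  ⟶  OS  (L0)  txn=BusRd  M[L0]=70
step 4: P0: load  L1  ⟶  EI  (L1)  txn=∅  M[L1]=90
step 5: P1: load  L0  ⟶  OS  (L0)  txn=∅  M[L0]=70
step 6: P1: store L0 := 24  ⟶  IM  (L0)  txn=BusUpgr+Flush  M[L0]=67
step 7: P0: store L1 := 86  ⟶  MI  (L1)  txn=∅  M[L1]=90
step 8: P0: store L1 := 24  ⟶  MI  (L1)  txn=∅  M[L1]=90
step 9: P1: load  L1  ⟶  OS  (L1)  txn=BusRd  M[L1]=90
step 10: P0: store L0 := 81  ⟶  MI  (L0)  txn=BusRdX+Flush  M[L0]=24
step 11: P0: load  L2  ⟶  EI  (L2)  txn=BusRd  M[L2]=50
step 12: P1: load  L1  ⟶  OS  (L1)  txn=∅  M[L1]=90
step 13: P0: load  L1  ⟶  OS  (L1)  txn=∅  M[L1]=90
step 14: P0: load  L2  ⟶  EI  (L2)  txn=∅  M[L2]=50
step 15: P0: load  L1  ⟶  OS  (L1)  txn=∅  M[L1]=90
step 16: P1: store L2 := 73  ⟶  IM  (L2)  txn=BusRdX  M[L2]=50
step 17: P0: load  L1  ⟶  OS  (L1)  txn=∅  M[L1]=90
step 18: P0: store L0 := 58  ⟶  MI  (L0)  txn=∅  M[L0]=24

memory[L2] = 50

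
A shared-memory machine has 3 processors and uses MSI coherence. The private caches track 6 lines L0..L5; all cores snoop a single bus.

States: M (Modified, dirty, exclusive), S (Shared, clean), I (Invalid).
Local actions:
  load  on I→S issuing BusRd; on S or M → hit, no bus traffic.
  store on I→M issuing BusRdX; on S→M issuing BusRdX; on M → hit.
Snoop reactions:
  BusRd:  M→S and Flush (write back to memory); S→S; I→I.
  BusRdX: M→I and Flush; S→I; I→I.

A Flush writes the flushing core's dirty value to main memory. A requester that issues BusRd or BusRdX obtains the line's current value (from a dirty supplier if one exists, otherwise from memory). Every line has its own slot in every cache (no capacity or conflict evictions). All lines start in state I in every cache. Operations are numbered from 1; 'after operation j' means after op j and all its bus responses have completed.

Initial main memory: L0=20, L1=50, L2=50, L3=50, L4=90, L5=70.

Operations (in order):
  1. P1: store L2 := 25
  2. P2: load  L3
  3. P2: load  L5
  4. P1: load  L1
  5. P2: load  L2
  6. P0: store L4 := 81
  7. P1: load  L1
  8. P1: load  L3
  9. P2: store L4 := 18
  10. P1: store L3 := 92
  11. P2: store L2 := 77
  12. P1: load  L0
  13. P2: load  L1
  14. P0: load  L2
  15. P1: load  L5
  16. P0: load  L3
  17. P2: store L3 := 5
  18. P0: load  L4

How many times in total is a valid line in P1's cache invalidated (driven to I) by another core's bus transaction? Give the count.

[1] P1: store L2 := 25 | P0:I, P1:M(25), P2:I | bus: BusRdX
[2] P2: load  L3 | P0:I, P1:I, P2:S(50) | bus: BusRd
[3] P2: load  L5 | P0:I, P1:I, P2:S(70) | bus: BusRd
[4] P1: load  L1 | P0:I, P1:S(50), P2:I | bus: BusRd
[5] P2: load  L2 | P0:I, P1:S(25), P2:S(25) | bus: BusRd,Flush
[6] P0: store L4 := 81 | P0:M(81), P1:I, P2:I | bus: BusRdX
[7] P1: load  L1 | P0:I, P1:S(50), P2:I | bus: none
[8] P1: load  L3 | P0:I, P1:S(50), P2:S(50) | bus: BusRd
[9] P2: store L4 := 18 | P0:I, P1:I, P2:M(18) | bus: BusRdX,Flush
[10] P1: store L3 := 92 | P0:I, P1:M(92), P2:I | bus: BusRdX
[11] P2: store L2 := 77 | P0:I, P1:I, P2:M(77) | bus: BusRdX
[12] P1: load  L0 | P0:I, P1:S(20), P2:I | bus: BusRd
[13] P2: load  L1 | P0:I, P1:S(50), P2:S(50) | bus: BusRd
[14] P0: load  L2 | P0:S(77), P1:I, P2:S(77) | bus: BusRd,Flush
[15] P1: load  L5 | P0:I, P1:S(70), P2:S(70) | bus: BusRd
[16] P0: load  L3 | P0:S(92), P1:S(92), P2:I | bus: BusRd,Flush
[17] P2: store L3 := 5 | P0:I, P1:I, P2:M(5) | bus: BusRdX
[18] P0: load  L4 | P0:S(18), P1:I, P2:S(18) | bus: BusRd,Flush

invalidations = 2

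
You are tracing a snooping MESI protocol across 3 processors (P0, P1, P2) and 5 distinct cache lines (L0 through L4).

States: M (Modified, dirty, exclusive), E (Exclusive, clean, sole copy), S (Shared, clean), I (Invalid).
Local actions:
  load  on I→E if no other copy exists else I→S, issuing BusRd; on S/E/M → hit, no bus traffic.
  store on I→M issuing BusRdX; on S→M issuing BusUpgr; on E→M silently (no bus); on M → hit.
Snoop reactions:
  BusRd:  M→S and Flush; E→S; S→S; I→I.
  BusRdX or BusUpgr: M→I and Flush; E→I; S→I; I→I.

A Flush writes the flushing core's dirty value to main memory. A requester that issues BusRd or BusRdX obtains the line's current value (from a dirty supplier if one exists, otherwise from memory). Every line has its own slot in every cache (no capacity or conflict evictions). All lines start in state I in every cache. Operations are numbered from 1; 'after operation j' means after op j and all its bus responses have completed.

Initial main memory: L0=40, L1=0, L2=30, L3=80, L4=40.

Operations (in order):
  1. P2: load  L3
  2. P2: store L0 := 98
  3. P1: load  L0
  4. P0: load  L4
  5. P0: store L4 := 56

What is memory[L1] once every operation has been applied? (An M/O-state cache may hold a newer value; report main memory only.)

memory[L1] = 0

[1] P2: load  L3 | P0:I, P1:I, P2:E(80) | bus: BusRd
[2] P2: store L0 := 98 | P0:I, P1:I, P2:M(98) | bus: BusRdX
[3] P1: load  L0 | P0:I, P1:S(98), P2:S(98) | bus: BusRd,Flush
[4] P0: load  L4 | P0:E(40), P1:I, P2:I | bus: BusRd
[5] P0: store L4 := 56 | P0:M(56), P1:I, P2:I | bus: none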